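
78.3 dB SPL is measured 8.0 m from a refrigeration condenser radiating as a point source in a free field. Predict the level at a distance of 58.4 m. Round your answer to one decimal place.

61.0 dB SPL

Point-source attenuation: ΔL = 20·log₁₀(r₂/r₁) = 20·log₁₀(58.4/8.0) = 17.266 dB.
L₂ = 78.3 − 20·log₁₀(58.4/8.0) = 78.3 − 17.266 = 61.03 dB SPL.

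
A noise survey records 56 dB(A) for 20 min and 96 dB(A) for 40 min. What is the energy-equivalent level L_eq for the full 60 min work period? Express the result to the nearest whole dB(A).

94 dB(A)

Weight each interval's intensity by its duration and average over T = 60 min:
Σ tᵢ·10^(Lᵢ/10) = 20·10^(56/10) + 40·10^(96/10) = 1.593e+11.
L_eq = 10·log₁₀(1.593e+11/60) = 94.24 dB(A).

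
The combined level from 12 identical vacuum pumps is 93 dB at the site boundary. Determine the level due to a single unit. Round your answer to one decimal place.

82.2 dB

For N identical incoherent sources L_total = L₁ + 10·log₁₀ N, so L₁ = 93 − 10·log₁₀(12) = 93 − 10.792.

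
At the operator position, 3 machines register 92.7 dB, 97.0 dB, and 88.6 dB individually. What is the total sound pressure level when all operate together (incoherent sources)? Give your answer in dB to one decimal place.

98.8 dB

For uncorrelated sources the intensities add, so convert each level to linear form, sum, and take 10·log₁₀ of the total.
Σ 10^(L/10) = 10^(92.7/10) + 10^(97.0/10) + 10^(88.6/10) = 7.598e+09.
L_total = 10·log₁₀(7.598e+09) = 98.81 dB.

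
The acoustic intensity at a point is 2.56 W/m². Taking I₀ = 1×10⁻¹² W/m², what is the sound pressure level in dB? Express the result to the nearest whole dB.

Dividing by I₀ shifts the exponent by 12: I/I₀ = 2.56×10^12.
L = 10·(0.4082 + 12) = 124.08 dB.

124 dB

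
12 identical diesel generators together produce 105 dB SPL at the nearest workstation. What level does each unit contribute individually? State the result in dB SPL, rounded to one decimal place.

Dividing the total intensity by 12 lowers the level by 10·log₁₀ 12 = 10.792 dB: L₁ = 105 − 10.792.

94.2 dB SPL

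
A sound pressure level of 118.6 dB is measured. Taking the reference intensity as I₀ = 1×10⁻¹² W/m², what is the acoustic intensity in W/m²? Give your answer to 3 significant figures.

0.724 W/m²

I/I₀ = 10^(118.6/10) = 7.244e+11, so I = 7.244e+11 × 10⁻¹² W/m².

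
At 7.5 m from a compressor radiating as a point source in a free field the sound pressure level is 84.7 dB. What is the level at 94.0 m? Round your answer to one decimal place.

Spherical spreading from a point source gives a 20·log₁₀(r₂/r₁) drop.
L₂ = 84.7 − 20·log₁₀(94.0/7.5) = 84.7 − 21.961 = 62.74 dB.

62.7 dB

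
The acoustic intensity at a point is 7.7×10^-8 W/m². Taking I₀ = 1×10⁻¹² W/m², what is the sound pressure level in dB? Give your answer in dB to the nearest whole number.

Dividing by I₀ shifts the exponent by 12: I/I₀ = 7.7×10^4.
L = 10·(0.8865 + 4) = 48.86 dB.

49 dB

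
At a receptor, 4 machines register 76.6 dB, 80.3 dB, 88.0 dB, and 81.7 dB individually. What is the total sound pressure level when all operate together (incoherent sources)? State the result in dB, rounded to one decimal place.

89.7 dB

Incoherent sources combine by intensity addition: L_total = 10·log₁₀(Σ 10^(L_i/10)).
Σ 10^(L/10) = 10^(76.6/10) + 10^(80.3/10) + 10^(88.0/10) + 10^(81.7/10) = 9.317e+08.
L_total = 10·log₁₀(9.317e+08) = 89.69 dB.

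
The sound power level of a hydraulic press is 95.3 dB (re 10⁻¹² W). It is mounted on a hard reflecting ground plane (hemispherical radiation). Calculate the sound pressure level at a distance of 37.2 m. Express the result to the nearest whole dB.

56 dB

L_p = L_w − 10·log₁₀(2π·r²) with r = 37.2 m.
2π·r² = 8695 m², 10·log₁₀ of that is 39.393 dB.
L_p = 95.3 − 39.393 = 55.91 dB.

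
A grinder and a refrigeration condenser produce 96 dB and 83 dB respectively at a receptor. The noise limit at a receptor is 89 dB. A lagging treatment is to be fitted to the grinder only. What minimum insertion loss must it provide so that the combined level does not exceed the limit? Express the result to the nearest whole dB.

8 dB

Fixed contribution from the other source: Σ 10^(L/10) = 10^(83/10) = 1.995e+08 (83.00 dB).
The limit corresponds to 10^(89/10) = 7.943e+08; subtracting the fixed part leaves 5.948e+08 for the grinder, i.e. 87.74 dB.
So the grinder must be reduced from 96 to 87.74 dB: IL = 8.26 dB.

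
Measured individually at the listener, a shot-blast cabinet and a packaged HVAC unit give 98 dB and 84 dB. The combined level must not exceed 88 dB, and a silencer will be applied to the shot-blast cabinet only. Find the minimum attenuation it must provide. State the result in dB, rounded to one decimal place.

12.2 dB

The untreated sources together contribute 10^(84/10) = 2.512e+08, i.e. 84.00 dB.
The limit corresponds to 10^(88/10) = 6.310e+08; subtracting the fixed part leaves 3.798e+08 for the shot-blast cabinet, i.e. 85.80 dB.
Required insertion loss = 98 − 85.80 = 12.20 dB.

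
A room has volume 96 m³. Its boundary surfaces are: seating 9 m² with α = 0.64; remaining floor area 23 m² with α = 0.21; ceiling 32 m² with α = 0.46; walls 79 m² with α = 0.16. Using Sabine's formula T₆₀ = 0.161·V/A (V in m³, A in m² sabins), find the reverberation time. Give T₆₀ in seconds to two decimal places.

0.41 s

Total absorption A = 9·0.64 + 23·0.21 + 32·0.46 + 79·0.16 = 37.95 m² sabins.
T₆₀ = 0.161 × 96 / 37.95 = 0.407 s.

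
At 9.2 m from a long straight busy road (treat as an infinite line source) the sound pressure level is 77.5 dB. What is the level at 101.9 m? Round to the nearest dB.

For a line source, L₂ = L₁ − 10·log₁₀(r₂/r₁).
L₂ = 77.5 − 10·log₁₀(101.9/9.2) = 77.5 − 10.444 = 67.06 dB.

67 dB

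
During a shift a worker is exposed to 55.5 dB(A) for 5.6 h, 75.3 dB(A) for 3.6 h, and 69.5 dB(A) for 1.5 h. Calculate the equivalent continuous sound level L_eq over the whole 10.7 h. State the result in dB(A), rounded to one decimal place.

71.1 dB(A)

L_eq = 10·log₁₀[(1/T)·Σ tᵢ·10^(Lᵢ/10)] with T = 10.7 h.
Σ tᵢ·10^(Lᵢ/10) = 5.6·10^(55.5/10) + 3.6·10^(75.3/10) + 1.5·10^(69.5/10) = 1.373e+08.
L_eq = 10·log₁₀(1.373e+08/10.7) = 71.08 dB(A).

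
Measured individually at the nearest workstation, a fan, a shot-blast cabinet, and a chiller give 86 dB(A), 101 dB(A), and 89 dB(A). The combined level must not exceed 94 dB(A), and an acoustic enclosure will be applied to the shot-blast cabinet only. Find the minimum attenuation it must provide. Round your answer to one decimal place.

9.8 dB

Fixed contribution from the other sources: Σ 10^(L/10) = 10^(86/10) + 10^(89/10) = 1.192e+09 (90.76 dB(A)).
The limit corresponds to 10^(94/10) = 2.512e+09; subtracting the fixed part leaves 1.319e+09 for the shot-blast cabinet, i.e. 91.20 dB(A).
So the shot-blast cabinet must be reduced from 101 to 91.20 dB(A): IL = 9.80 dB.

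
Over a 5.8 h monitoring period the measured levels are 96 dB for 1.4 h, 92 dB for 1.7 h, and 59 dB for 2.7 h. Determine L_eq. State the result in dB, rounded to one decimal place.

91.5 dB

L_eq = 10·log₁₀[(1/T)·Σ tᵢ·10^(Lᵢ/10)] with T = 5.8 h.
Σ tᵢ·10^(Lᵢ/10) = 1.4·10^(96/10) + 1.7·10^(92/10) + 2.7·10^(59/10) = 8.270e+09.
L_eq = 10·log₁₀(8.270e+09/5.8) = 91.54 dB.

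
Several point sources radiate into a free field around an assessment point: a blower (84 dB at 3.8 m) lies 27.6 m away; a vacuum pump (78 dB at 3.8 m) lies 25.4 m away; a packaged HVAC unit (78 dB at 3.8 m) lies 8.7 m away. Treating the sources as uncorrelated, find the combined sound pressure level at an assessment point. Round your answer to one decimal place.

72.6 dB

First find each source's level at the receiver (point-source: −20·log₁₀(r/r_ref)), then combine on an intensity basis.
blower: 84 − 20·log₁₀(27.6/3.8) = 84 − 17.22 = 66.78 dB.
vacuum pump: 78 − 20·log₁₀(25.4/3.8) = 78 − 16.50 = 61.50 dB.
packaged HVAC unit: 78 − 20·log₁₀(8.7/3.8) = 78 − 7.19 = 70.81 dB.
Σ 10^(L/10) = 1.821e+07 → L_total = 10·log₁₀(1.821e+07) = 72.60 dB.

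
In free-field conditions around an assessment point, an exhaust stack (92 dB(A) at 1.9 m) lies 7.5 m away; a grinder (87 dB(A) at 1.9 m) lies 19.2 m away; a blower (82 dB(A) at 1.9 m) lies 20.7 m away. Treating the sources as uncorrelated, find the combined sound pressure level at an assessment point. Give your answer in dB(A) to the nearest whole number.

Apply inverse-square spreading to bring every level to the receiver, then sum 10^(L/10).
exhaust stack: 92 − 20·log₁₀(7.5/1.9) = 92 − 11.93 = 80.07 dB(A).
grinder: 87 − 20·log₁₀(19.2/1.9) = 87 − 20.09 = 66.91 dB(A).
blower: 82 − 20·log₁₀(20.7/1.9) = 82 − 20.74 = 61.26 dB(A).
Σ 10^(L/10) = 1.080e+08 → L_total = 10·log₁₀(1.080e+08) = 80.33 dB(A).

80 dB(A)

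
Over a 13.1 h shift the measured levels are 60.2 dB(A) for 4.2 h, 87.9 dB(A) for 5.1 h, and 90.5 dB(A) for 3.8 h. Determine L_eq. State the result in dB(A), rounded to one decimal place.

L_eq = 10·log₁₀[(1/T)·Σ tᵢ·10^(Lᵢ/10)] with T = 13.1 h.
Σ tᵢ·10^(Lᵢ/10) = 4.2·10^(60.2/10) + 5.1·10^(87.9/10) + 3.8·10^(90.5/10) = 7.413e+09.
L_eq = 10·log₁₀(7.413e+09/13.1) = 87.53 dB(A).

87.5 dB(A)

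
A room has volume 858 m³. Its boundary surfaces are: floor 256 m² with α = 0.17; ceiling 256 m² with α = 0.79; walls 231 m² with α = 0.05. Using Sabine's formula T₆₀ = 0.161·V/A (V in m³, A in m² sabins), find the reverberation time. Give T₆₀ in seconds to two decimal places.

0.54 s

Summing Sᵢαᵢ: 256·0.17 + 256·0.79 + 231·0.05 = 257.31 m².
T₆₀ = 0.161 × 858 / 257.31 = 0.537 s.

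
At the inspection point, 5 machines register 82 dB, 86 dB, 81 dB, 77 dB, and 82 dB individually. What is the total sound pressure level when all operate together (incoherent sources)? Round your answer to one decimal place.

89.5 dB

For uncorrelated sources the intensities add, so convert each level to linear form, sum, and take 10·log₁₀ of the total.
Σ 10^(L/10) = 10^(82/10) + 10^(86/10) + 10^(81/10) + 10^(77/10) + 10^(82/10) = 8.911e+08.
L_total = 10·log₁₀(8.911e+08) = 89.50 dB.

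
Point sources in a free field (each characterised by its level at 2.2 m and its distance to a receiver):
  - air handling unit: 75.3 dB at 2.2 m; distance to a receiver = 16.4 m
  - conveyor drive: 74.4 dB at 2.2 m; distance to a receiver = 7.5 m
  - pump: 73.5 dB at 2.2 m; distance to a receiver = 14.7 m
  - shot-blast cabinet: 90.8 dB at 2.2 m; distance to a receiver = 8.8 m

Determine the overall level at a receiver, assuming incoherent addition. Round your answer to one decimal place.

79.0 dB

Propagate each source to the receiver with L = L_ref − 20·log₁₀(r/r_ref), then add intensities.
air handling unit: 75.3 − 20·log₁₀(16.4/2.2) = 75.3 − 17.45 = 57.85 dB.
conveyor drive: 74.4 − 20·log₁₀(7.5/2.2) = 74.4 − 10.65 = 63.75 dB.
pump: 73.5 − 20·log₁₀(14.7/2.2) = 73.5 − 16.50 = 57.00 dB.
shot-blast cabinet: 90.8 − 20·log₁₀(8.8/2.2) = 90.8 − 12.04 = 78.76 dB.
Σ 10^(L/10) = 7.862e+07 → L_total = 10·log₁₀(7.862e+07) = 78.96 dB.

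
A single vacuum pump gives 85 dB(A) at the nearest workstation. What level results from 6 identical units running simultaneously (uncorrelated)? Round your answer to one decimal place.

92.8 dB(A)

L_total = L₁ + 10·log₁₀ N for N identical incoherent sources.
L_total = 85 + 10·log₁₀(6) = 85 + 7.782 = 92.78 dB(A).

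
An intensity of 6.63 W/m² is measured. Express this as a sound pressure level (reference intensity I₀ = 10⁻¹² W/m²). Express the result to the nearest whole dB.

L = 10·log₁₀(I/I₀) = 10·log₁₀(6.63/10⁻¹²) = 10·log₁₀(6.63×10^12).
L = 10·(0.8215 + 12) = 128.22 dB.

128 dB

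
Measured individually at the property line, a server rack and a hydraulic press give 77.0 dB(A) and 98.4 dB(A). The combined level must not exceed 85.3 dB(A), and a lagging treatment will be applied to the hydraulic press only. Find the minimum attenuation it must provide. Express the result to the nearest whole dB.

14 dB

Fixed contribution from the other source: Σ 10^(L/10) = 10^(77.0/10) = 5.012e+07 (77.00 dB(A)).
To meet 85.3 dB(A) overall, the treated hydraulic press may contribute at most 10^(85.3/10) − 5.012e+07 = 2.887e+08, i.e. 84.60 dB(A).
So the hydraulic press must be reduced from 98.4 to 84.60 dB(A): IL = 13.80 dB.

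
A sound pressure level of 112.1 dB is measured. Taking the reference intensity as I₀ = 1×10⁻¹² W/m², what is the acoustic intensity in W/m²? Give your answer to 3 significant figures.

0.162 W/m²

L = 10·log₁₀(I/I₀) ⇒ I = I₀·10^(L/10) = 10⁻¹² × 10^11.21.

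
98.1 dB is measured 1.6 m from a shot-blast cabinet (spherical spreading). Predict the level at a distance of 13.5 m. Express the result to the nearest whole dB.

For a point source, L₂ = L₁ − 20·log₁₀(r₂/r₁).
L₂ = 98.1 − 20·log₁₀(13.5/1.6) = 98.1 − 18.524 = 79.58 dB.

80 dB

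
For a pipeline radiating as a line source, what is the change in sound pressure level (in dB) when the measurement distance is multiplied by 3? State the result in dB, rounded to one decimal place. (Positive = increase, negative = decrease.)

A line source loses 3 dB per doubling of distance; generally ΔL = −10·log₁₀(r₂/r₁).
ΔL = −10·log₁₀(3) = -4.77 dB.

-4.8 dB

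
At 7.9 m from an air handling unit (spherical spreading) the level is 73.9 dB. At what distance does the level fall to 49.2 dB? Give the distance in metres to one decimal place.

135.7 m

The 24.7 dB drop corresponds to a distance ratio of 10^(24.7/20) for a point source.
r₂ = 7.9·10^((73.9−49.2)/20) = 7.9·10^(24.7/20) = 135.71 m.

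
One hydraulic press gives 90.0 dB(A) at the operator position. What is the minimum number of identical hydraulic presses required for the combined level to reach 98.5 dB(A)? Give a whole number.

8

Need L₁ + 10·log₁₀ N ≥ 98.5, i.e. log₁₀ N ≥ 0.85.
N ≥ 10^(8.5/10) = 7.079, so N = 8.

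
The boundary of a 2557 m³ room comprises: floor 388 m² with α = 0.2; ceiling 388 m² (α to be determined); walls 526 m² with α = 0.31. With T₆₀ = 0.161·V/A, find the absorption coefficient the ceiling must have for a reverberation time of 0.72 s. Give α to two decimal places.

From T₆₀ = 0.161·V/A, the target T₆₀ = 0.72 s needs A = 0.161·2557/0.72 = 571.77 m².
Absorption from the other surfaces = 388·0.2 + 526·0.31 = 240.66 m², so the ceiling must supply 331.11 m² over 388 m².
α = 331.11/388 = 0.853.

0.85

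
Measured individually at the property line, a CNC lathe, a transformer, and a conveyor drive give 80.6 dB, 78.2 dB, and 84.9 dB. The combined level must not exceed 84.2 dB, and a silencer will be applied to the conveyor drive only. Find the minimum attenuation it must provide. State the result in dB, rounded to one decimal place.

Fixed contribution from the other sources: Σ 10^(L/10) = 10^(80.6/10) + 10^(78.2/10) = 1.809e+08 (82.57 dB).
To meet 84.2 dB overall, the treated conveyor drive may contribute at most 10^(84.2/10) − 1.809e+08 = 8.214e+07, i.e. 79.15 dB.
So the conveyor drive must be reduced from 84.9 to 79.15 dB: IL = 5.75 dB.

5.8 dB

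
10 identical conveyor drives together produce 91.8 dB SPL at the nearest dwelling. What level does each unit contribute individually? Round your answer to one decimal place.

For N identical incoherent sources L_total = L₁ + 10·log₁₀ N, so L₁ = 91.8 − 10·log₁₀(10) = 91.8 − 10.000.

81.8 dB SPL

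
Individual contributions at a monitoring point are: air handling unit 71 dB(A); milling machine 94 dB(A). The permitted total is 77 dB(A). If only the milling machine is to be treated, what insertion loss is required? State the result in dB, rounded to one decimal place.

The untreated sources together contribute 10^(71/10) = 1.259e+07, i.e. 71.00 dB(A).
To meet 77 dB(A) overall, the treated milling machine may contribute at most 10^(77/10) − 1.259e+07 = 3.753e+07, i.e. 75.74 dB(A).
Required insertion loss = 94 − 75.74 = 18.26 dB.

18.3 dB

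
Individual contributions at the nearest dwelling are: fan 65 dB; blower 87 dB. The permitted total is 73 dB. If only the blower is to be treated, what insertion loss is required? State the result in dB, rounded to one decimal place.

14.7 dB

Everything except the blower sums to 10^(65/10) = 3.162e+06 in linear terms, 65.00 dB.
The limit corresponds to 10^(73/10) = 1.995e+07; subtracting the fixed part leaves 1.679e+07 for the blower, i.e. 72.25 dB.
Required insertion loss = 87 − 72.25 = 14.75 dB.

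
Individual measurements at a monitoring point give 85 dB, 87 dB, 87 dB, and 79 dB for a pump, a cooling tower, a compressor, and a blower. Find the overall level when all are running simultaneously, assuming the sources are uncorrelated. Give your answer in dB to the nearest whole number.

91 dB

Incoherent sources combine by intensity addition: L_total = 10·log₁₀(Σ 10^(L_i/10)).
Σ 10^(L/10) = 10^(85/10) + 10^(87/10) + 10^(87/10) + 10^(79/10) = 1.398e+09.
L_total = 10·log₁₀(1.398e+09) = 91.46 dB.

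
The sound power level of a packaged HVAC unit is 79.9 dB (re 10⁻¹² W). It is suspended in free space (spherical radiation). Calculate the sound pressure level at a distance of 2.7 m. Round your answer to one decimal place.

60.3 dB

Free-field spherical radiation: L_p = L_w − 10·log₁₀(4π·r²), r = 2.7 m.
4π·r² = 91.61 m², 10·log₁₀ of that is 19.619 dB.
L_p = 79.9 − 19.619 = 60.28 dB.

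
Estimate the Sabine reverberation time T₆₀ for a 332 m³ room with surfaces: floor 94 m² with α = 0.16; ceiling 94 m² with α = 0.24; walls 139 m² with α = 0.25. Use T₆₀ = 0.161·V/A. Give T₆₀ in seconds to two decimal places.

A = Σ Sᵢαᵢ = 94·0.16 + 94·0.24 + 139·0.25 = 72.35 m².
T₆₀ = 0.161 × 332 / 72.35 = 0.739 s.

0.74 s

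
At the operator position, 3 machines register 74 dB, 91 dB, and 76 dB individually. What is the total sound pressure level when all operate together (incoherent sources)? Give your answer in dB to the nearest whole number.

Incoherent sources combine by intensity addition: L_total = 10·log₁₀(Σ 10^(L_i/10)).
Σ 10^(L/10) = 10^(74/10) + 10^(91/10) + 10^(76/10) = 1.324e+09.
L_total = 10·log₁₀(1.324e+09) = 91.22 dB.

91 dB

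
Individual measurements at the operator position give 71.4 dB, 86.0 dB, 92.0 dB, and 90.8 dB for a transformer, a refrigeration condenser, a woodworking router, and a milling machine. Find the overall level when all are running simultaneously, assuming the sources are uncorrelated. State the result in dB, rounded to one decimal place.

For uncorrelated sources the intensities add, so convert each level to linear form, sum, and take 10·log₁₀ of the total.
Σ 10^(L/10) = 10^(71.4/10) + 10^(86.0/10) + 10^(92.0/10) + 10^(90.8/10) = 3.199e+09.
L_total = 10·log₁₀(3.199e+09) = 95.05 dB.

95.1 dB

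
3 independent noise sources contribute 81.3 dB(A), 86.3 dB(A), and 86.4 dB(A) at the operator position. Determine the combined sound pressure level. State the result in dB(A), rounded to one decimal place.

For uncorrelated sources the intensities add, so convert each level to linear form, sum, and take 10·log₁₀ of the total.
Σ 10^(L/10) = 10^(81.3/10) + 10^(86.3/10) + 10^(86.4/10) = 9.980e+08.
L_total = 10·log₁₀(9.980e+08) = 89.99 dB(A).

90.0 dB(A)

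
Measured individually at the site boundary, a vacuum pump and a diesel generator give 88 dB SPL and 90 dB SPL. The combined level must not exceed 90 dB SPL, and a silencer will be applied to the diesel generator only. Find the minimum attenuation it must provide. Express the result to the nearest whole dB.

The untreated sources together contribute 10^(88/10) = 6.310e+08, i.e. 88.00 dB SPL.
To meet 90 dB SPL overall, the treated diesel generator may contribute at most 10^(90/10) − 6.310e+08 = 3.690e+08, i.e. 85.67 dB SPL.
Required insertion loss = 90 − 85.67 = 4.33 dB.

4 dB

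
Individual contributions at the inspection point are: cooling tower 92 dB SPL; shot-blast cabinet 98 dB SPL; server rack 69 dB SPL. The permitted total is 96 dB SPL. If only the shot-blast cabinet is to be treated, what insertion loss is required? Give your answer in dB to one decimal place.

4.2 dB

Fixed contribution from the other sources: Σ 10^(L/10) = 10^(92/10) + 10^(69/10) = 1.593e+09 (92.02 dB SPL).
The limit corresponds to 10^(96/10) = 3.981e+09; subtracting the fixed part leaves 2.388e+09 for the shot-blast cabinet, i.e. 93.78 dB SPL.
Required insertion loss = 98 − 93.78 = 4.22 dB.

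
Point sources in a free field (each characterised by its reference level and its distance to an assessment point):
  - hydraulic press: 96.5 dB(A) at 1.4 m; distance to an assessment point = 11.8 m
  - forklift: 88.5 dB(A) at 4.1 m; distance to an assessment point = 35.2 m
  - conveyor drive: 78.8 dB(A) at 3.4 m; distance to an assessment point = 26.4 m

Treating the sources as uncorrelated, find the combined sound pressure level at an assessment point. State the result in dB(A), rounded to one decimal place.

Propagate each source to the receiver with L = L_ref − 20·log₁₀(r/r_ref), then add intensities.
hydraulic press: 96.5 − 20·log₁₀(11.8/1.4) = 96.5 − 18.52 = 77.98 dB(A).
forklift: 88.5 − 20·log₁₀(35.2/4.1) = 88.5 − 18.68 = 69.82 dB(A).
conveyor drive: 78.8 − 20·log₁₀(26.4/3.4) = 78.8 − 17.80 = 61.00 dB(A).
Σ 10^(L/10) = 7.374e+07 → L_total = 10·log₁₀(7.374e+07) = 78.68 dB(A).

78.7 dB(A)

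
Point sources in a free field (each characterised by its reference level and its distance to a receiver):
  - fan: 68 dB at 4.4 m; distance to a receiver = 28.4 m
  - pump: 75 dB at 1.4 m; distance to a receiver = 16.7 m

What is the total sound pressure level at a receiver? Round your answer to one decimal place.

55.7 dB

Propagate each source to the receiver with L = L_ref − 20·log₁₀(r/r_ref), then add intensities.
fan: 68 − 20·log₁₀(28.4/4.4) = 68 − 16.20 = 51.80 dB.
pump: 75 − 20·log₁₀(16.7/1.4) = 75 − 21.53 = 53.47 dB.
Σ 10^(L/10) = 3.737e+05 → L_total = 10·log₁₀(3.737e+05) = 55.73 dB.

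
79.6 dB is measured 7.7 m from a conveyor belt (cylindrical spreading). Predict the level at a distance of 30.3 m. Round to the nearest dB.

For a line source, L₂ = L₁ − 10·log₁₀(r₂/r₁).
L₂ = 79.6 − 10·log₁₀(30.3/7.7) = 79.6 − 5.950 = 73.65 dB.

74 dB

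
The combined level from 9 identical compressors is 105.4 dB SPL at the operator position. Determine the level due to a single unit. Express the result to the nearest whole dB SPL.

9 equal contributions raise the level by 10·log₁₀ 9 = 9.542 dB, so each unit alone gives 105.4 − 9.542.

96 dB SPL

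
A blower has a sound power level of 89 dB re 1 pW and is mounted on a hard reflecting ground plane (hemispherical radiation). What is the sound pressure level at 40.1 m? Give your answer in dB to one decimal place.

Free-field hemispherical radiation: L_p = L_w − 10·log₁₀(2π·r²), r = 40.1 m.
2π·r² = 1.01e+04 m², 10·log₁₀ of that is 40.045 dB.
L_p = 89 − 40.045 = 48.96 dB.

49.0 dB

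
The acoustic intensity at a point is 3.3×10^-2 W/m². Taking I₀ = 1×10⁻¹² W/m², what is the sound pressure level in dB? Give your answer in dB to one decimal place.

105.2 dB

L = 10·log₁₀(I/I₀) = 10·log₁₀(3.3×10^-2/10⁻¹²) = 10·log₁₀(3.3×10^10).
L = 10·(0.5185 + 10) = 105.19 dB.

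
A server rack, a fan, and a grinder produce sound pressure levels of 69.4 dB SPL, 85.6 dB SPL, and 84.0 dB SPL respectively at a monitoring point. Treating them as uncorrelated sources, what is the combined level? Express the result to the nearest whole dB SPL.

88 dB SPL

Incoherent sources combine by intensity addition: L_total = 10·log₁₀(Σ 10^(L_i/10)).
Σ 10^(L/10) = 10^(69.4/10) + 10^(85.6/10) + 10^(84.0/10) = 6.230e+08.
L_total = 10·log₁₀(6.230e+08) = 87.94 dB SPL.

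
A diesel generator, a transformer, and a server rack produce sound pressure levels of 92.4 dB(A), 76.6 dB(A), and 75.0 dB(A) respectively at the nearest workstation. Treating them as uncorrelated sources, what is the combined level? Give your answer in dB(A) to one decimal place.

For uncorrelated sources the intensities add, so convert each level to linear form, sum, and take 10·log₁₀ of the total.
Σ 10^(L/10) = 10^(92.4/10) + 10^(76.6/10) + 10^(75.0/10) = 1.815e+09.
L_total = 10·log₁₀(1.815e+09) = 92.59 dB(A).

92.6 dB(A)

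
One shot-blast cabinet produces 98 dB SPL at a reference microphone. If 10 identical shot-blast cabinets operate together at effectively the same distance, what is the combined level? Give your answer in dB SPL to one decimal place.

N identical incoherent sources raise the level by 10·log₁₀ N.
L_total = 98 + 10·log₁₀(10) = 98 + 10.000 = 108.00 dB SPL.

108.0 dB SPL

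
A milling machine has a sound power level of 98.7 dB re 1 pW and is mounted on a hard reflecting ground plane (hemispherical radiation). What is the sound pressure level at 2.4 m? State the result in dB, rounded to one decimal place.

83.1 dB

The power spreads over a hemisphere of area 2π·r², so L_p = L_w − 10·log₁₀(2π·r²).
2π·r² = 36.19 m², 10·log₁₀ of that is 15.586 dB.
L_p = 98.7 − 15.586 = 83.11 dB.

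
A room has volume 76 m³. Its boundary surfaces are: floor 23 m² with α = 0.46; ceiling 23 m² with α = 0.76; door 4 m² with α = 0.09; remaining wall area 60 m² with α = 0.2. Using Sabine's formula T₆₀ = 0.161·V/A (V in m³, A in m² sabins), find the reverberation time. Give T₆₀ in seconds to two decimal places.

0.30 s

A = Σ Sᵢαᵢ = 23·0.46 + 23·0.76 + 4·0.09 + 60·0.2 = 40.42 m².
T₆₀ = 0.161 × 76 / 40.42 = 0.303 s.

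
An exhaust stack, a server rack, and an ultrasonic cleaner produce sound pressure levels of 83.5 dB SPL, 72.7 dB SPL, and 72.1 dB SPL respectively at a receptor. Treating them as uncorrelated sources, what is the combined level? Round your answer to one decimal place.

For uncorrelated sources the intensities add, so convert each level to linear form, sum, and take 10·log₁₀ of the total.
Σ 10^(L/10) = 10^(83.5/10) + 10^(72.7/10) + 10^(72.1/10) = 2.587e+08.
L_total = 10·log₁₀(2.587e+08) = 84.13 dB SPL.

84.1 dB SPL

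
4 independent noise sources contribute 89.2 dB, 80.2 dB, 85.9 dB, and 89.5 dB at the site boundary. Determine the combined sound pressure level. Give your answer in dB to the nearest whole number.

93 dB

For uncorrelated sources the intensities add, so convert each level to linear form, sum, and take 10·log₁₀ of the total.
Σ 10^(L/10) = 10^(89.2/10) + 10^(80.2/10) + 10^(85.9/10) + 10^(89.5/10) = 2.217e+09.
L_total = 10·log₁₀(2.217e+09) = 93.46 dB.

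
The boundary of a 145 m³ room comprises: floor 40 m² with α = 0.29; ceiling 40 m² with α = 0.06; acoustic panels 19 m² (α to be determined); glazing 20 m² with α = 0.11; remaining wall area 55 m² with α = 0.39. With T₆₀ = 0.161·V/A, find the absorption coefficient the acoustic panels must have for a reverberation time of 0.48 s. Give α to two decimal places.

From T₆₀ = 0.161·V/A, the target T₆₀ = 0.48 s needs A = 0.161·145/0.48 = 48.64 m².
Absorption from the other surfaces = 40·0.29 + 40·0.06 + 20·0.11 + 55·0.39 = 37.65 m², so the acoustic panels must supply 10.99 m² over 19 m².
α = 10.99/19 = 0.578.

0.58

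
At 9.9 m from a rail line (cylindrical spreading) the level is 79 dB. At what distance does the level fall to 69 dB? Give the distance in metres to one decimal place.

99.0 m

Line-source spreading drops the level by 10·log₁₀(r₂/r₁); inverting, r₂/r₁ = 10^(ΔL/10).
r₂ = 9.9·10^((79−69)/10) = 9.9·10^(10.0/10) = 99.00 m.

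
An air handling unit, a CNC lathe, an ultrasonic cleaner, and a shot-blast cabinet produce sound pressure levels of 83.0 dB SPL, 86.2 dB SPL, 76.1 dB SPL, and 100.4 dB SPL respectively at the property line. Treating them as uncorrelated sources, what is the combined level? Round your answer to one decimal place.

Incoherent sources combine by intensity addition: L_total = 10·log₁₀(Σ 10^(L_i/10)).
Σ 10^(L/10) = 10^(83.0/10) + 10^(86.2/10) + 10^(76.1/10) + 10^(100.4/10) = 1.162e+10.
L_total = 10·log₁₀(1.162e+10) = 100.65 dB SPL.

100.7 dB SPL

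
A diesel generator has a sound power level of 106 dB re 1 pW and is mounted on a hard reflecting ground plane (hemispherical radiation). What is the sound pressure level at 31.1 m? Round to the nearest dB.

68 dB

L_p = L_w − 10·log₁₀(2π·r²) with r = 31.1 m.
2π·r² = 6077 m², 10·log₁₀ of that is 37.837 dB.
L_p = 106 − 37.837 = 68.16 dB.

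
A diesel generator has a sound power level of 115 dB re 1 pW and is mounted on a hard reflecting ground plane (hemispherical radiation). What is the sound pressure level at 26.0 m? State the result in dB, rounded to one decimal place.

L_p = L_w − 10·log₁₀(2π·r²) with r = 26.0 m.
2π·r² = 4247 m², 10·log₁₀ of that is 36.281 dB.
L_p = 115 − 36.281 = 78.72 dB.

78.7 dB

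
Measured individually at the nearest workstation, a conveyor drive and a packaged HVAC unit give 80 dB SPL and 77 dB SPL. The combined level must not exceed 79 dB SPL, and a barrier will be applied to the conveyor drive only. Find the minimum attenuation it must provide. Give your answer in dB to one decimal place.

5.3 dB

The untreated sources together contribute 10^(77/10) = 5.012e+07, i.e. 77.00 dB SPL.
The limit corresponds to 10^(79/10) = 7.943e+07; subtracting the fixed part leaves 2.931e+07 for the conveyor drive, i.e. 74.67 dB SPL.
So the conveyor drive must be reduced from 80 to 74.67 dB SPL: IL = 5.33 dB.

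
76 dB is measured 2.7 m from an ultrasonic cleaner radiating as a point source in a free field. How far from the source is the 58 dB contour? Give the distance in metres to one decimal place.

For a point source L₁ − L₂ = 20·log₁₀(r₂/r₁), so r₂ = r₁·10^((L₁−L₂)/20).
r₂ = 2.7·10^((76−58)/20) = 2.7·10^(18.0/20) = 21.45 m.

21.4 m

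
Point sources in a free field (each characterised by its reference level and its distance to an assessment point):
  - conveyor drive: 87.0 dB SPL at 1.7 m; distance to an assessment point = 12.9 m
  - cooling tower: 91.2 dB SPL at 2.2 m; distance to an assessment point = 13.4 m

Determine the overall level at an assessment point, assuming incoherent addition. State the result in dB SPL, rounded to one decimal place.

Apply inverse-square spreading to bring every level to the receiver, then sum 10^(L/10).
conveyor drive: 87.0 − 20·log₁₀(12.9/1.7) = 87.0 − 17.60 = 69.40 dB SPL.
cooling tower: 91.2 − 20·log₁₀(13.4/2.2) = 91.2 − 15.69 = 75.51 dB SPL.
Σ 10^(L/10) = 4.424e+07 → L_total = 10·log₁₀(4.424e+07) = 76.46 dB SPL.

76.5 dB SPL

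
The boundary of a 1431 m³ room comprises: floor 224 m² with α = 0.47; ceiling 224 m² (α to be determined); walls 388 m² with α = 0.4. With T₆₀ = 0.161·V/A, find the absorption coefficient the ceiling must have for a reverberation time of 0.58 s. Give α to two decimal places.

0.61

Required total absorption A = 0.161·1431/0.58 = 397.23 m².
Absorption from the other surfaces = 224·0.47 + 388·0.4 = 260.48 m², so the ceiling must supply 136.75 m² over 224 m².
α = 136.75/224 = 0.610.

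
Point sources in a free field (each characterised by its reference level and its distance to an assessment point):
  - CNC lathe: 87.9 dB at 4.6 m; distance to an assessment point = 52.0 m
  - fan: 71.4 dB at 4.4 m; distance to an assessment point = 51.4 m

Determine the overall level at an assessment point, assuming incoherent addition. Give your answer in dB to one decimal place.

Apply inverse-square spreading to bring every level to the receiver, then sum 10^(L/10).
CNC lathe: 87.9 − 20·log₁₀(52.0/4.6) = 87.9 − 21.06 = 66.84 dB.
fan: 71.4 − 20·log₁₀(51.4/4.4) = 71.4 − 21.35 = 50.05 dB.
Σ 10^(L/10) = 4.926e+06 → L_total = 10·log₁₀(4.926e+06) = 66.93 dB.

66.9 dB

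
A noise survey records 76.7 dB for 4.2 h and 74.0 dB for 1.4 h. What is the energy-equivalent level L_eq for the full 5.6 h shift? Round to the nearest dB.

The energy average is taken in the linear domain: L_eq = 10·log₁₀[(Σ tᵢ·10^(Lᵢ/10))/T], T = 5.6 h.
Σ tᵢ·10^(Lᵢ/10) = 4.2·10^(76.7/10) + 1.4·10^(74.0/10) = 2.316e+08.
L_eq = 10·log₁₀(2.316e+08/5.6) = 76.17 dB.

76 dB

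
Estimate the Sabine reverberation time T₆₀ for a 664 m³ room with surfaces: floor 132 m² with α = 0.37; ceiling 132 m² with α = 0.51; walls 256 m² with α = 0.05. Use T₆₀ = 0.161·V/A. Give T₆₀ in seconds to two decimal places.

0.83 s

A = Σ Sᵢαᵢ = 132·0.37 + 132·0.51 + 256·0.05 = 128.96 m².
T₆₀ = 0.161 × 664 / 128.96 = 0.829 s.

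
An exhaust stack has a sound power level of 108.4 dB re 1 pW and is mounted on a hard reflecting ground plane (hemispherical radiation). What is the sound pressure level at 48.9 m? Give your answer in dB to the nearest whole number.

67 dB

The power spreads over a hemisphere of area 2π·r², so L_p = L_w − 10·log₁₀(2π·r²).
2π·r² = 1.502e+04 m², 10·log₁₀ of that is 41.768 dB.
L_p = 108.4 − 41.768 = 66.63 dB.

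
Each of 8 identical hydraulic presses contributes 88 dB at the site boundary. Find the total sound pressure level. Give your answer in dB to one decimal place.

L_total = L₁ + 10·log₁₀ N for N identical incoherent sources.
L_total = 88 + 10·log₁₀(8) = 88 + 9.031 = 97.03 dB.

97.0 dB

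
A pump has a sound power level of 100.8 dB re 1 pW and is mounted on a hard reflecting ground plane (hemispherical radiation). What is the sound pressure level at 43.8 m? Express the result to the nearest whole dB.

The power spreads over a hemisphere of area 2π·r², so L_p = L_w − 10·log₁₀(2π·r²).
2π·r² = 1.205e+04 m², 10·log₁₀ of that is 40.811 dB.
L_p = 100.8 − 40.811 = 59.99 dB.

60 dB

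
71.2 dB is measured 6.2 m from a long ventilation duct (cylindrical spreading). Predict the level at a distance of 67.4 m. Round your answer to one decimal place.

For a line source, L₂ = L₁ − 10·log₁₀(r₂/r₁).
L₂ = 71.2 − 10·log₁₀(67.4/6.2) = 71.2 − 10.363 = 60.84 dB.

60.8 dB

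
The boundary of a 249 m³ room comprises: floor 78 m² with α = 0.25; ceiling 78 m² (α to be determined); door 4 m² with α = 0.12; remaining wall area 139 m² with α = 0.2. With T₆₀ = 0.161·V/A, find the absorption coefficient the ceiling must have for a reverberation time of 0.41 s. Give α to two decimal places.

0.64

From T₆₀ = 0.161·V/A, the target T₆₀ = 0.41 s needs A = 0.161·249/0.41 = 97.78 m².
Absorption from the other surfaces = 78·0.25 + 4·0.12 + 139·0.2 = 47.78 m², so the ceiling must supply 50.00 m² over 78 m².
α = 50.00/78 = 0.641.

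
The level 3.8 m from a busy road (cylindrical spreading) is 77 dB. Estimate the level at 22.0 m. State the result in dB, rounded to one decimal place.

For a line source, L₂ = L₁ − 10·log₁₀(r₂/r₁).
L₂ = 77 − 10·log₁₀(22.0/3.8) = 77 − 7.626 = 69.37 dB.

69.4 dB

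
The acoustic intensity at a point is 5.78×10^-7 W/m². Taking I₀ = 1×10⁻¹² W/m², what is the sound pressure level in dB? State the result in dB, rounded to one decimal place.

L = 10·log₁₀(I/I₀) = 10·log₁₀(5.78×10^-7/10⁻¹²) = 10·log₁₀(5.78×10^5).
L = 10·(0.7619 + 5) = 57.62 dB.

57.6 dB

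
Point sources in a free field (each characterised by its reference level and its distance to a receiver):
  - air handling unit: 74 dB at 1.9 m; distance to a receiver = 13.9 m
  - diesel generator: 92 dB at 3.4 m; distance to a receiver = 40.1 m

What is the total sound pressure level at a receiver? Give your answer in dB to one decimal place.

Propagate each source to the receiver with L = L_ref − 20·log₁₀(r/r_ref), then add intensities.
air handling unit: 74 − 20·log₁₀(13.9/1.9) = 74 − 17.29 = 56.71 dB.
diesel generator: 92 − 20·log₁₀(40.1/3.4) = 92 − 21.43 = 70.57 dB.
Σ 10^(L/10) = 1.186e+07 → L_total = 10·log₁₀(1.186e+07) = 70.74 dB.

70.7 dB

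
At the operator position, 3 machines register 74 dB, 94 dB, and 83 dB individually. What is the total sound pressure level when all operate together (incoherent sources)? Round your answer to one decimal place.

94.4 dB

Incoherent sources combine by intensity addition: L_total = 10·log₁₀(Σ 10^(L_i/10)).
Σ 10^(L/10) = 10^(74/10) + 10^(94/10) + 10^(83/10) = 2.737e+09.
L_total = 10·log₁₀(2.737e+09) = 94.37 dB.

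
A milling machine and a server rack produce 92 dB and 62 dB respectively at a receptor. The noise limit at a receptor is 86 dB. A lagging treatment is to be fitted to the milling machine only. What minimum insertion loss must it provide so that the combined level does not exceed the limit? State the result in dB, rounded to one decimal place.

6.0 dB

Everything except the milling machine sums to 10^(62/10) = 1.585e+06 in linear terms, 62.00 dB.
The limit corresponds to 10^(86/10) = 3.981e+08; subtracting the fixed part leaves 3.965e+08 for the milling machine, i.e. 85.98 dB.
So the milling machine must be reduced from 92 to 85.98 dB: IL = 6.02 dB.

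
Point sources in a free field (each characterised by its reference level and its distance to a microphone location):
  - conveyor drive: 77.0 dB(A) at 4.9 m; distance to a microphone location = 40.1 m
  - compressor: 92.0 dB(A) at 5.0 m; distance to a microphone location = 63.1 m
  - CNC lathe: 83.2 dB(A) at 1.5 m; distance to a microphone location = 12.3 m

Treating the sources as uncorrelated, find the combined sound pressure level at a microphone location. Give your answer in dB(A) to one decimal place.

Apply inverse-square spreading to bring every level to the receiver, then sum 10^(L/10).
conveyor drive: 77.0 − 20·log₁₀(40.1/4.9) = 77.0 − 18.26 = 58.74 dB(A).
compressor: 92.0 − 20·log₁₀(63.1/5.0) = 92.0 − 22.02 = 69.98 dB(A).
CNC lathe: 83.2 − 20·log₁₀(12.3/1.5) = 83.2 − 18.28 = 64.92 dB(A).
Σ 10^(L/10) = 1.381e+07 → L_total = 10·log₁₀(1.381e+07) = 71.40 dB(A).

71.4 dB(A)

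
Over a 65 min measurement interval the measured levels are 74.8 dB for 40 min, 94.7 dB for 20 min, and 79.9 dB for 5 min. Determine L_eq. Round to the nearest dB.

Weight each interval's intensity by its duration and average over T = 65 min:
Σ tᵢ·10^(Lᵢ/10) = 40·10^(74.8/10) + 20·10^(94.7/10) + 5·10^(79.9/10) = 6.072e+10.
L_eq = 10·log₁₀(6.072e+10/65) = 89.70 dB.

90 dB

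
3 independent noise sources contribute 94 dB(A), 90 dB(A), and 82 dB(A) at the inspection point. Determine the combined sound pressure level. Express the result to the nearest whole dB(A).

For uncorrelated sources the intensities add, so convert each level to linear form, sum, and take 10·log₁₀ of the total.
Σ 10^(L/10) = 10^(94/10) + 10^(90/10) + 10^(82/10) = 3.670e+09.
L_total = 10·log₁₀(3.670e+09) = 95.65 dB(A).

96 dB(A)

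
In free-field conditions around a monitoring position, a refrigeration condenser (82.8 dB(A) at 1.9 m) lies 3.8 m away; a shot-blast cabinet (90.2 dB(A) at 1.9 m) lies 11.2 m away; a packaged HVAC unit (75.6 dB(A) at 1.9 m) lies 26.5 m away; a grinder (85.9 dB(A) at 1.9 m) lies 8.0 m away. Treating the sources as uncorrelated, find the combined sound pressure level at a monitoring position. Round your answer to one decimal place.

Propagate each source to the receiver with L = L_ref − 20·log₁₀(r/r_ref), then add intensities.
refrigeration condenser: 82.8 − 20·log₁₀(3.8/1.9) = 82.8 − 6.02 = 76.78 dB(A).
shot-blast cabinet: 90.2 − 20·log₁₀(11.2/1.9) = 90.2 − 15.41 = 74.79 dB(A).
packaged HVAC unit: 75.6 − 20·log₁₀(26.5/1.9) = 75.6 − 22.89 = 52.71 dB(A).
grinder: 85.9 − 20·log₁₀(8.0/1.9) = 85.9 − 12.49 = 73.41 dB(A).
Σ 10^(L/10) = 9.990e+07 → L_total = 10·log₁₀(9.990e+07) = 80.00 dB(A).

80.0 dB(A)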